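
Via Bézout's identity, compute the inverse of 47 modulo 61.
Extended GCD: 47(13) + 61(-10) = 1. So 47^(-1) ≡ 13 ≡ 13 (mod 61). Verify: 47 × 13 = 611 ≡ 1 (mod 61)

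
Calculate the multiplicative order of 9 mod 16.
Powers of 9 mod 16: 9^1≡9, 9^2≡1. Order = 2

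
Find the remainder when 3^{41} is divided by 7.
By Fermat: 3^{6} ≡ 1 (mod 7). 41 = 6×6 + 5. So 3^{41} ≡ 3^{5} ≡ 5 (mod 7)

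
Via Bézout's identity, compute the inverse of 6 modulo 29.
Extended GCD: 6(5) + 29(-1) = 1. So 6^(-1) ≡ 5 ≡ 5 (mod 29). Verify: 6 × 5 = 30 ≡ 1 (mod 29)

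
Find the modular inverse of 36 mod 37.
36^(-1) ≡ 36 (mod 37). Verification: 36 × 36 = 1296 ≡ 1 (mod 37)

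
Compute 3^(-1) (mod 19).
3^(-1) ≡ 13 (mod 19). Verification: 3 × 13 = 39 ≡ 1 (mod 19)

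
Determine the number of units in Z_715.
480

Prime factorization: 715 = 5 × 11 × 13
Using the formula φ(n) = n × Π(1 - 1/p) for each prime factor p:
φ(715) = 715 × (1 - 1/5) × (1 - 1/11) × (1 - 1/13)
φ(715) = 480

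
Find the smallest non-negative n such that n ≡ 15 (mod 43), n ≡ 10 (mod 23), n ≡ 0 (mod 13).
8658

Using the Chinese Remainder Theorem:
M = product of moduli = 12857
For equation 1: M_1 = 299, 299 ≡ 41 (mod 43), inverse of 299 mod 43 is 21 (check: 41 × 21 = 861 ≡ 1 (mod 43))
For equation 2: M_2 = 559, 559 ≡ 7 (mod 23), inverse of 559 mod 23 is 10 (check: 7 × 10 = 70 ≡ 1 (mod 23))
For equation 3: M_3 = 989, 989 ≡ 1 (mod 13), inverse of 989 mod 13 is 1 (check: 1 × 1 = 1 ≡ 1 (mod 13))
Combine: n ≡ Σ r_i×M_i×(M_i⁻¹ mod m_i) = 15×299×21 + 10×559×10 + 0×989×1 = 94185 + 55900 + 0 = 150085
150085 mod 12857 = 8658
n ≡ 8658 (mod 12857)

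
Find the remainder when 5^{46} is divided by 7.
By Fermat: 5^{6} ≡ 1 (mod 7). 46 = 7×6 + 4. So 5^{46} ≡ 5^{4} ≡ 2 (mod 7)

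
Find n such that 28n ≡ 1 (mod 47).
28^(-1) ≡ 42 (mod 47). Verification: 28 × 42 = 1176 ≡ 1 (mod 47)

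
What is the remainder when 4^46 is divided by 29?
Using Fermat: 4^{28} ≡ 1 (mod 29). 46 ≡ 18 (mod 28). So 4^{46} ≡ 4^{18} ≡ 24 (mod 29)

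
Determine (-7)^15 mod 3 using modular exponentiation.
Using Fermat: (-7)^{2} ≡ 1 (mod 3). 15 ≡ 1 (mod 2). So (-7)^{15} ≡ (-7)^{1} ≡ 2 (mod 3)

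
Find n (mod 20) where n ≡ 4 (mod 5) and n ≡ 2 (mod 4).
M = 5 × 4 = 20. M₁ = 4, y₁ ≡ 4 (mod 5). M₂ = 5, y₂ ≡ 1 (mod 4). n = 4×4×4 + 2×5×1 ≡ 14 (mod 20)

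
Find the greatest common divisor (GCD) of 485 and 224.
1

Using the Euclidean algorithm:
485 = 2 × 224 + 37
224 = 6 × 37 + 2
37 = 18 × 2 + 1
2 = 2 × 1 + 0

GCD(485, 224) = 1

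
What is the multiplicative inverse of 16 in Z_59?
16^(-1) ≡ 48 (mod 59). Verification: 16 × 48 = 768 ≡ 1 (mod 59)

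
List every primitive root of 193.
Primitive roots mod 193: {5, 10, 15, 17, 19, 22, 26, 30, 34, 37, 38, 40, 41, 44, 45, 47, 51, 52, 53, 57, 58, 61, 66, 70, 73, 77, 78, 79, 80, 82, 90, 91, 102, 103, 111, 113, 114, 115, 116, 120, 123, 127, 132, 135, 136, 140, 141, 142, 146, 148, 149, 152, 153, 155, 156, 159, 163, 167, 171, 174, 176, 178, 183, 188}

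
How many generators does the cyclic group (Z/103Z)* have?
32

The number of primitive roots modulo p is φ(p-1) = φ(102)
φ(102) = 32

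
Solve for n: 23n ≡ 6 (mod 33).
6

Since gcd(23, 33) = 1 divides 6, a solution exists.
Multiply both sides by the inverse of 23 mod 33:
  23^(-1) mod 33 = 23
  x ≡ 23 × 6 ≡ 138 ≡ 6 (mod 33)
Verification: 23 × 6 = 138 = 4 × 33 + 6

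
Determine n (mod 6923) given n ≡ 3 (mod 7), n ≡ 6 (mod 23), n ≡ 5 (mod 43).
2628

Using the Chinese Remainder Theorem:
M = product of moduli = 6923
For equation 1: M_1 = 989, 989 ≡ 2 (mod 7), inverse of 989 mod 7 is 4 (check: 2 × 4 = 8 ≡ 1 (mod 7))
For equation 2: M_2 = 301, 301 ≡ 2 (mod 23), inverse of 301 mod 23 is 12 (check: 2 × 12 = 24 ≡ 1 (mod 23))
For equation 3: M_3 = 161, 161 ≡ 32 (mod 43), inverse of 161 mod 43 is 39 (check: 32 × 39 = 1248 ≡ 1 (mod 43))
Combine: n ≡ Σ r_i×M_i×(M_i⁻¹ mod m_i) = 3×989×4 + 6×301×12 + 5×161×39 = 11868 + 21672 + 31395 = 64935
64935 mod 6923 = 2628
n ≡ 2628 (mod 6923)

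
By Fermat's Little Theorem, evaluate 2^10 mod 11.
By Fermat's Little Theorem, 2^{10} ≡ 1 (mod 11) since 11 is prime and gcd(2, 11) = 1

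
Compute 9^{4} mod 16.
1

Using successive squaring:
Binary expansion of 4: 100
Powers of 9 mod 16 (each is the square of the previous):
  9^1 ≡ 9 (mod 16)
  9^2 ≡ 9² = 81 ≡ 1 (mod 16)
  9^4 ≡ 1² = 1 ≡ 1 (mod 16)
4 is a power of 2, so 9^4 is the last square: ≡ 1 (mod 16)
Result: 9^4 ≡ 1 (mod 16)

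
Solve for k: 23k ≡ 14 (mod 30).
28

Since gcd(23, 30) = 1 divides 14, a solution exists.
Multiply both sides by the inverse of 23 mod 30:
  23^(-1) mod 30 = 17
  x ≡ 17 × 14 ≡ 238 ≡ 28 (mod 30)
Verification: 23 × 28 = 644 = 21 × 30 + 14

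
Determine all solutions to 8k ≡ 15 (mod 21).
15

Since gcd(8, 21) = 1 divides 15, a solution exists.
Multiply both sides by the inverse of 8 mod 21:
  8^(-1) mod 21 = 8
  x ≡ 8 × 15 ≡ 120 ≡ 15 (mod 21)
Verification: 8 × 15 = 120 = 5 × 21 + 15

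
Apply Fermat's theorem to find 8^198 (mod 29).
By Fermat: 8^{28} ≡ 1 (mod 29). 198 = 7×28 + 2. So 8^{198} ≡ 8^{2} ≡ 6 (mod 29)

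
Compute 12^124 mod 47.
Using Fermat: 12^{46} ≡ 1 (mod 47). 124 ≡ 32 (mod 46). So 12^{124} ≡ 12^{32} ≡ 32 (mod 47)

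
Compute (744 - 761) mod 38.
21

(744 - 761) = -17
-17 mod 38 = 21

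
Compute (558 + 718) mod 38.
22

(558 + 718) = 1276
1276 mod 38 = 22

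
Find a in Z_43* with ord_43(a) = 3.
6 has order 3 mod 43 since 6^{3} ≡ 1 (mod 43) and no smaller power works.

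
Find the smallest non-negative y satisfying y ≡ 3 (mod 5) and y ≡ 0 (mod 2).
M = 5 × 2 = 10. M₁ = 2, y₁ ≡ 3 (mod 5). M₂ = 5, y₂ ≡ 1 (mod 2). y = 3×2×3 + 0×5×1 ≡ 8 (mod 10)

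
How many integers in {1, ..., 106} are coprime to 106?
52

Prime factorization: 106 = 2 × 53
Using the formula φ(n) = n × Π(1 - 1/p) for each prime factor p:
φ(106) = 106 × (1 - 1/2) × (1 - 1/53)
φ(106) = 52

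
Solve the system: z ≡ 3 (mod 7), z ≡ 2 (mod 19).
M = 7 × 19 = 133. M₁ = 19, y₁ ≡ 3 (mod 7). M₂ = 7, y₂ ≡ 11 (mod 19). z = 3×19×3 + 2×7×11 ≡ 59 (mod 133)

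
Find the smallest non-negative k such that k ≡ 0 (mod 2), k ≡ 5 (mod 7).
12

Using the Chinese Remainder Theorem:
M = product of moduli = 14
For equation 1: M_1 = 7, 7 ≡ 1 (mod 2), inverse of 7 mod 2 is 1 (check: 1 × 1 = 1 ≡ 1 (mod 2))
For equation 2: M_2 = 2, 2 ≡ 2 (mod 7), inverse of 2 mod 7 is 4 (check: 2 × 4 = 8 ≡ 1 (mod 7))
Combine: k ≡ Σ r_i×M_i×(M_i⁻¹ mod m_i) = 0×7×1 + 5×2×4 = 0 + 40 = 40
40 mod 14 = 12
k ≡ 12 (mod 14)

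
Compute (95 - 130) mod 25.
15

(95 - 130) = -35
-35 mod 25 = 15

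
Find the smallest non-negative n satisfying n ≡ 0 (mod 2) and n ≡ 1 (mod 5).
M = 2 × 5 = 10. M₁ = 5, y₁ ≡ 1 (mod 2). M₂ = 2, y₂ ≡ 3 (mod 5). n = 0×5×1 + 1×2×3 ≡ 6 (mod 10)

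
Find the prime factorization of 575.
5^2 × 23

Divide by primes starting from smallest:
575 ÷ 5 = 115
115 ÷ 5 = 23
23 ÷ 23 = 1

575 = 5^2 × 23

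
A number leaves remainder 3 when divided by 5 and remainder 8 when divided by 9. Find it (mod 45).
M = 5 × 9 = 45. M₁ = 9, y₁ ≡ 4 (mod 5). M₂ = 5, y₂ ≡ 2 (mod 9). z = 3×9×4 + 8×5×2 ≡ 8 (mod 45)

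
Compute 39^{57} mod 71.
39

Using successive squaring:
Binary expansion of 57: 111001
Powers of 39 mod 71 (each is the square of the previous):
  39^1 ≡ 39 (mod 71)
  39^2 ≡ 39² = 1521 ≡ 30 (mod 71)
  39^4 ≡ 30² = 900 ≡ 48 (mod 71)
  39^8 ≡ 48² = 2304 ≡ 32 (mod 71)
  39^16 ≡ 32² = 1024 ≡ 30 (mod 71)
  39^32 ≡ 30² = 900 ≡ 48 (mod 71)
57 = 32 + 16 + 8 + 1, so 39^57 = 39^32 × 39^16 × 39^8 × 39^1 ≡ 48 × 30 × 32 × 39 (mod 71)
Multiplying step by step:
  48 × 30 = 1440 ≡ 20 (mod 71)
  20 × 32 = 640 ≡ 1 (mod 71)
  1 × 39 = 39 ≡ 39 (mod 71)
Result: 39^57 ≡ 39 (mod 71)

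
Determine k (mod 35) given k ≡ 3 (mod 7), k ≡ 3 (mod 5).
3

Using the Chinese Remainder Theorem:
M = product of moduli = 35
For equation 1: M_1 = 5, 5 ≡ 5 (mod 7), inverse of 5 mod 7 is 3 (check: 5 × 3 = 15 ≡ 1 (mod 7))
For equation 2: M_2 = 7, 7 ≡ 2 (mod 5), inverse of 7 mod 5 is 3 (check: 2 × 3 = 6 ≡ 1 (mod 5))
Combine: k ≡ Σ r_i×M_i×(M_i⁻¹ mod m_i) = 3×5×3 + 3×7×3 = 45 + 63 = 108
108 mod 35 = 3
k ≡ 3 (mod 35)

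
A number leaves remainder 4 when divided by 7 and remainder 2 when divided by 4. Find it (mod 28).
M = 7 × 4 = 28. M₁ = 4, y₁ ≡ 2 (mod 7). M₂ = 7, y₂ ≡ 3 (mod 4). t = 4×4×2 + 2×7×3 ≡ 18 (mod 28)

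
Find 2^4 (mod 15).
4 = 4 (binary 100). Repeated squaring mod 15: 2^1 ≡ 2; 2^2 ≡ 2² = 4 ≡ 4; 2^4 ≡ 4² = 16 ≡ 1. So 2^4 ≡ 1 (mod 15).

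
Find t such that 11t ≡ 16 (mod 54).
26

Since gcd(11, 54) = 1 divides 16, a solution exists.
Multiply both sides by the inverse of 11 mod 54:
  11^(-1) mod 54 = 5
  x ≡ 5 × 16 ≡ 80 ≡ 26 (mod 54)
Verification: 11 × 26 = 286 = 5 × 54 + 16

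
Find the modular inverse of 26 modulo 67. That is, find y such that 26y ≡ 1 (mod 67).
49

Using Extended Euclidean Algorithm:
gcd(26, 67) = 1
Bezout coefficients: 26 × -18 + 67 × 7 = 1
So 26 × -18 ≡ 1 (mod 67)
The inverse is -18 mod 67 = 49
Verification: 26 × 49 = 1274 = 19 × 67 + 1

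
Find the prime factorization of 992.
2^5 × 31

Divide by primes starting from smallest:
992 ÷ 2 = 496
496 ÷ 2 = 248
248 ÷ 2 = 124
124 ÷ 2 = 62
62 ÷ 2 = 31
31 ÷ 31 = 1

992 = 2^5 × 31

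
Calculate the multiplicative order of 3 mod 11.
Powers of 3 mod 11: 3^1≡3, 3^2≡9, 3^3≡5, 3^4≡4, 3^5≡1. Order = 5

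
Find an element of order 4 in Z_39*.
5 has order 4 mod 39 since 5^{4} ≡ 1 (mod 39) and no smaller power works.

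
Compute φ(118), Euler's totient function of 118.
58

Prime factorization: 118 = 2 × 59
Using the formula φ(n) = n × Π(1 - 1/p) for each prime factor p:
φ(118) = 118 × (1 - 1/2) × (1 - 1/59)
φ(118) = 58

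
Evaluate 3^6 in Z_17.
6 = 4 + 2 (binary 110). Repeated squaring mod 17: 3^1 ≡ 3; 3^2 ≡ 3² = 9 ≡ 9; 3^4 ≡ 9² = 81 ≡ 13. Multiply: 3^6 = 3^4 × 3^2 ≡ 13 × 9 (mod 17): 13 × 9 = 117 ≡ 15. So 3^6 ≡ 15 (mod 17).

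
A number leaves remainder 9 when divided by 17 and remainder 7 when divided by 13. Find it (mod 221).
M = 17 × 13 = 221. M₁ = 13, y₁ ≡ 4 (mod 17). M₂ = 17, y₂ ≡ 10 (mod 13). m = 9×13×4 + 7×17×10 ≡ 111 (mod 221)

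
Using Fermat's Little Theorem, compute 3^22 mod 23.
By Fermat's Little Theorem, 3^{22} ≡ 1 (mod 23) since 23 is prime and gcd(3, 23) = 1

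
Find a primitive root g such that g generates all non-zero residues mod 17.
p - 1 = 16 has prime divisors 2. h is a primitive root mod 17 iff h^(16/q) ≢ 1 (mod 17) for each such q.
h = 2: 2^8 ≡ 1 (mod 17); 2^8 ≡ 1, so not a primitive root.
h = 3: 3^8 ≡ 16 (mod 17); none is 1, so 3 has order 16 and is a primitive root.
The smallest primitive root mod 17 is g = 3.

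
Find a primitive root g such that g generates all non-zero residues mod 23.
p - 1 = 22 has prime divisors 2, 11. h is a primitive root mod 23 iff h^(22/q) ≢ 1 (mod 23) for each such q.
h = 2: 2^11 ≡ 1, 2^2 ≡ 4 (mod 23); 2^11 ≡ 1, so not a primitive root.
h = 3: 3^11 ≡ 1, 3^2 ≡ 9 (mod 23); 3^11 ≡ 1, so not a primitive root.
h = 4: 4^11 ≡ 1, 4^2 ≡ 16 (mod 23); 4^11 ≡ 1, so not a primitive root.
h = 5: 5^11 ≡ 22, 5^2 ≡ 2 (mod 23); none is 1, so 5 has order 22 and is a primitive root.
The smallest primitive root mod 23 is g = 5.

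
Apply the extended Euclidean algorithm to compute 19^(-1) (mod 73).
Extended GCD: 19(-23) + 73(6) = 1. So 19^(-1) ≡ 50 ≡ 50 (mod 73). Verify: 19 × 50 = 950 ≡ 1 (mod 73)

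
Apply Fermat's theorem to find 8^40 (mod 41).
By Fermat's Little Theorem, 8^{40} ≡ 1 (mod 41) since 41 is prime and gcd(8, 41) = 1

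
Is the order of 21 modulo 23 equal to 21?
No, the actual order is 22, not 21.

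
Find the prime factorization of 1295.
5 × 7 × 37

Divide by primes starting from smallest:
1295 ÷ 5 = 259
259 ÷ 7 = 37
37 ÷ 37 = 1

1295 = 5 × 7 × 37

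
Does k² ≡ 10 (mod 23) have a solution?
By Euler's criterion: 10^{11} ≡ 22 (mod 23). Since this equals -1 (≡ 22), 10 is not a QR.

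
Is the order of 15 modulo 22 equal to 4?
No, the actual order is 5, not 4.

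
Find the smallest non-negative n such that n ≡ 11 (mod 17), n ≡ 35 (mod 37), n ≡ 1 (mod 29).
9803

Using the Chinese Remainder Theorem:
M = product of moduli = 18241
For equation 1: M_1 = 1073, 1073 ≡ 2 (mod 17), inverse of 1073 mod 17 is 9 (check: 2 × 9 = 18 ≡ 1 (mod 17))
For equation 2: M_2 = 493, 493 ≡ 12 (mod 37), inverse of 493 mod 37 is 34 (check: 12 × 34 = 408 ≡ 1 (mod 37))
For equation 3: M_3 = 629, 629 ≡ 20 (mod 29), inverse of 629 mod 29 is 16 (check: 20 × 16 = 320 ≡ 1 (mod 29))
Combine: n ≡ Σ r_i×M_i×(M_i⁻¹ mod m_i) = 11×1073×9 + 35×493×34 + 1×629×16 = 106227 + 586670 + 10064 = 702961
702961 mod 18241 = 9803
n ≡ 9803 (mod 18241)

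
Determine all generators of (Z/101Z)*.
Primitive roots mod 101: {2, 3, 7, 8, 11, 12, 15, 18, 26, 27, 28, 29, 34, 35, 38, 40, 42, 46, 48, 50, 51, 53, 55, 59, 61, 63, 66, 67, 72, 73, 74, 75, 83, 86, 89, 90, 93, 94, 98, 99}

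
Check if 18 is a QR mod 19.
By Euler's criterion: 18^{9} ≡ 18 (mod 19). Since this equals -1 (≡ 18), 18 is not a QR.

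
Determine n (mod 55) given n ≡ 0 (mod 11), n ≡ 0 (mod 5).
0

Using the Chinese Remainder Theorem:
M = product of moduli = 55
For equation 1: M_1 = 5, 5 ≡ 5 (mod 11), inverse of 5 mod 11 is 9 (check: 5 × 9 = 45 ≡ 1 (mod 11))
For equation 2: M_2 = 11, 11 ≡ 1 (mod 5), inverse of 11 mod 5 is 1 (check: 1 × 1 = 1 ≡ 1 (mod 5))
Combine: n ≡ Σ r_i×M_i×(M_i⁻¹ mod m_i) = 0×5×9 + 0×11×1 = 0 + 0 = 0
0 mod 55 = 0
n ≡ 0 (mod 55)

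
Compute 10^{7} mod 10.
0

Using successive squaring:
Binary expansion of 7: 111
Powers of 10 mod 10 (each is the square of the previous):
  10^1 ≡ 0 (mod 10)
  10^2 ≡ 0² = 0 ≡ 0 (mod 10)
  10^4 ≡ 0² = 0 ≡ 0 (mod 10)
7 = 4 + 2 + 1, so 10^7 = 10^4 × 10^2 × 10^1 ≡ 0 × 0 × 0 (mod 10)
Multiplying step by step:
  0 × 0 = 0 ≡ 0 (mod 10)
  0 × 0 = 0 ≡ 0 (mod 10)
Result: 10^7 ≡ 0 (mod 10)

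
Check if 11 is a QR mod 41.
By Euler's criterion: 11^{20} ≡ 40 (mod 41). Since this equals -1 (≡ 40), 11 is not a QR.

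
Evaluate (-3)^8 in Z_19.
(-3) ≡ 16 (mod 19). 8 = 8 (binary 1000). Repeated squaring mod 19: 16^1 ≡ 16; 16^2 ≡ 16² = 256 ≡ 9; 16^4 ≡ 9² = 81 ≡ 5; 16^8 ≡ 5² = 25 ≡ 6. So (-3)^8 ≡ 6 (mod 19).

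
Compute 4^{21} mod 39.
25

Using successive squaring:
Binary expansion of 21: 10101
Powers of 4 mod 39 (each is the square of the previous):
  4^1 ≡ 4 (mod 39)
  4^2 ≡ 4² = 16 ≡ 16 (mod 39)
  4^4 ≡ 16² = 256 ≡ 22 (mod 39)
  4^8 ≡ 22² = 484 ≡ 16 (mod 39)
  4^16 ≡ 16² = 256 ≡ 22 (mod 39)
21 = 16 + 4 + 1, so 4^21 = 4^16 × 4^4 × 4^1 ≡ 22 × 22 × 4 (mod 39)
Multiplying step by step:
  22 × 22 = 484 ≡ 16 (mod 39)
  16 × 4 = 64 ≡ 25 (mod 39)
Result: 4^21 ≡ 25 (mod 39)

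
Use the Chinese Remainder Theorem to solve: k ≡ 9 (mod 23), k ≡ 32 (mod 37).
32

Using the Chinese Remainder Theorem:
M = product of moduli = 851
For equation 1: M_1 = 37, 37 ≡ 14 (mod 23), inverse of 37 mod 23 is 5 (check: 14 × 5 = 70 ≡ 1 (mod 23))
For equation 2: M_2 = 23, 23 ≡ 23 (mod 37), inverse of 23 mod 37 is 29 (check: 23 × 29 = 667 ≡ 1 (mod 37))
Combine: k ≡ Σ r_i×M_i×(M_i⁻¹ mod m_i) = 9×37×5 + 32×23×29 = 1665 + 21344 = 23009
23009 mod 851 = 32
k ≡ 32 (mod 851)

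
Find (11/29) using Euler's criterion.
(11/29) = 11^{14} mod 29 = -1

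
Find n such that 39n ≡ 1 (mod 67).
39^(-1) ≡ 55 (mod 67). Verification: 39 × 55 = 2145 ≡ 1 (mod 67)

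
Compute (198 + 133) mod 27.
7

(198 + 133) = 331
331 mod 27 = 7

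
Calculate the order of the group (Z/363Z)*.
220

Prime factorization: 363 = 3 × 11^2
Using the formula φ(n) = n × Π(1 - 1/p) for each prime factor p:
φ(363) = 363 × (1 - 1/3) × (1 - 1/11)
φ(363) = 220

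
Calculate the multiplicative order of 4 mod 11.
Powers of 4 mod 11: 4^1≡4, 4^2≡5, 4^3≡9, 4^4≡3, 4^5≡1. Order = 5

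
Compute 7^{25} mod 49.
0

Using successive squaring:
Binary expansion of 25: 11001
Powers of 7 mod 49 (each is the square of the previous):
  7^1 ≡ 7 (mod 49)
  7^2 ≡ 7² = 49 ≡ 0 (mod 49)
  7^4 ≡ 0² = 0 ≡ 0 (mod 49)
  7^8 ≡ 0² = 0 ≡ 0 (mod 49)
  7^16 ≡ 0² = 0 ≡ 0 (mod 49)
25 = 16 + 8 + 1, so 7^25 = 7^16 × 7^8 × 7^1 ≡ 0 × 0 × 7 (mod 49)
Multiplying step by step:
  0 × 0 = 0 ≡ 0 (mod 49)
  0 × 7 = 0 ≡ 0 (mod 49)
Result: 7^25 ≡ 0 (mod 49)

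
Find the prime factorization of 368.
2^4 × 23

Divide by primes starting from smallest:
368 ÷ 2 = 184
184 ÷ 2 = 92
92 ÷ 2 = 46
46 ÷ 2 = 23
23 ÷ 23 = 1

368 = 2^4 × 23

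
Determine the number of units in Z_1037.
960

Prime factorization: 1037 = 17 × 61
Using the formula φ(n) = n × Π(1 - 1/p) for each prime factor p:
φ(1037) = 1037 × (1 - 1/17) × (1 - 1/61)
φ(1037) = 960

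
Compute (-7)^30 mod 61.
Using repeated squaring. (-7) ≡ 54 (mod 61). 30 = 16 + 8 + 4 + 2 (binary 11110). Repeated squaring mod 61: 54^1 ≡ 54; 54^2 ≡ 54² = 2916 ≡ 49; 54^4 ≡ 49² = 2401 ≡ 22; 54^8 ≡ 22² = 484 ≡ 57; 54^16 ≡ 57² = 3249 ≡ 16. Multiply: (-7)^30 ≡ 54^16 × 54^8 × 54^4 × 54^2 ≡ 16 × 57 × 22 × 49 (mod 61): 16 × 57 = 912 ≡ 58; 58 × 22 = 1276 ≡ 56; 56 × 49 = 2744 ≡ 60. So (-7)^30 ≡ 60 (mod 61).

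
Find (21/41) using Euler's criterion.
(21/41) = 21^{20} mod 41 = 1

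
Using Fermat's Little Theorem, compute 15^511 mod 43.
By Fermat: 15^{42} ≡ 1 (mod 43). 511 ≡ 7 (mod 42). So 15^{511} ≡ 15^{7} ≡ 36 (mod 43)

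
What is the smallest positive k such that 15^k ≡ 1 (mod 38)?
Powers of 15 mod 38: 15^1≡15, 15^2≡35, 15^3≡31, 15^4≡9, 15^5≡21, 15^6≡11, 15^7≡13, 15^8≡5, 15^9≡37, 15^10≡23, 15^11≡3, 15^12≡7, 15^13≡29, 15^14≡17, 15^15≡27, 15^16≡25, 15^17≡33, 15^18≡1. Order = 18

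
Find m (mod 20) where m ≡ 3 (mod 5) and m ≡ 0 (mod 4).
M = 5 × 4 = 20. M₁ = 4, y₁ ≡ 4 (mod 5). M₂ = 5, y₂ ≡ 1 (mod 4). m = 3×4×4 + 0×5×1 ≡ 8 (mod 20)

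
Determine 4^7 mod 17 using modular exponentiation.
7 = 4 + 2 + 1 (binary 111). Repeated squaring mod 17: 4^1 ≡ 4; 4^2 ≡ 4² = 16 ≡ 16; 4^4 ≡ 16² = 256 ≡ 1. Multiply: 4^7 = 4^4 × 4^2 × 4^1 ≡ 1 × 16 × 4 (mod 17): 1 × 16 = 16 ≡ 16; 16 × 4 = 64 ≡ 13. So 4^7 ≡ 13 (mod 17).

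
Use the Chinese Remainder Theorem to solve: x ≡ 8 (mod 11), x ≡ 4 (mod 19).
M = 11 × 19 = 209. M₁ = 19, y₁ ≡ 7 (mod 11). M₂ = 11, y₂ ≡ 7 (mod 19). x = 8×19×7 + 4×11×7 ≡ 118 (mod 209)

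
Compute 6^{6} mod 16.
0

Using successive squaring:
Binary expansion of 6: 110
Powers of 6 mod 16 (each is the square of the previous):
  6^1 ≡ 6 (mod 16)
  6^2 ≡ 6² = 36 ≡ 4 (mod 16)
  6^4 ≡ 4² = 16 ≡ 0 (mod 16)
6 = 4 + 2, so 6^6 = 6^4 × 6^2 ≡ 0 × 4 (mod 16)
Multiplying step by step:
  0 × 4 = 0 ≡ 0 (mod 16)
Result: 6^6 ≡ 0 (mod 16)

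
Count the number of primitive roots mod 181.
Number of primitive roots mod 181 = φ(180) = 48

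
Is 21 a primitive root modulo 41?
No

To verify, check if 21^(40/q) ≢ 1 (mod 41) for each prime divisor q of 40
Divisors of 40 = 40: [1, 2, 4, 5, 8, 10, 20, 40]
  21^(40/2) = 21^20 ≡ 1 (mod 41)
  21^(40/5) = 21^8 ≡ 37 (mod 41)
Conclusion: 21 is not a primitive root modulo 41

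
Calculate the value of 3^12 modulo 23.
Using repeated squaring. 12 = 8 + 4 (binary 1100). Repeated squaring mod 23: 3^1 ≡ 3; 3^2 ≡ 3² = 9 ≡ 9; 3^4 ≡ 9² = 81 ≡ 12; 3^8 ≡ 12² = 144 ≡ 6. Multiply: 3^12 = 3^8 × 3^4 ≡ 6 × 12 (mod 23): 6 × 12 = 72 ≡ 3. So 3^12 ≡ 3 (mod 23).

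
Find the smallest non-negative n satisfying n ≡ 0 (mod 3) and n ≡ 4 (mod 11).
M = 3 × 11 = 33. M₁ = 11, y₁ ≡ 2 (mod 3). M₂ = 3, y₂ ≡ 4 (mod 11). n = 0×11×2 + 4×3×4 ≡ 15 (mod 33)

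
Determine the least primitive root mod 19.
p - 1 = 18 has prime divisors 2, 3. h is a primitive root mod 19 iff h^(18/q) ≢ 1 (mod 19) for each such q.
h = 2: 2^9 ≡ 18, 2^6 ≡ 7 (mod 19); none is 1, so 2 has order 18 and is a primitive root.
The smallest primitive root mod 19 is g = 2.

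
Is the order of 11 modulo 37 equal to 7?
No, the actual order is 6, not 7.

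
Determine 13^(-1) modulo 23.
13^(-1) ≡ 16 (mod 23). Verification: 13 × 16 = 208 ≡ 1 (mod 23)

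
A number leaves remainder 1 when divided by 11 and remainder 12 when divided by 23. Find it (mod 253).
M = 11 × 23 = 253. M₁ = 23, y₁ ≡ 1 (mod 11). M₂ = 11, y₂ ≡ 21 (mod 23). m = 1×23×1 + 12×11×21 ≡ 12 (mod 253)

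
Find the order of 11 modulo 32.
Powers of 11 mod 32: 11^1≡11, 11^2≡25, 11^3≡19, 11^4≡17, 11^5≡27, 11^6≡9, 11^7≡3, 11^8≡1. Order = 8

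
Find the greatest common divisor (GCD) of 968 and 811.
1

Using the Euclidean algorithm:
968 = 1 × 811 + 157
811 = 5 × 157 + 26
157 = 6 × 26 + 1
26 = 26 × 1 + 0

GCD(968, 811) = 1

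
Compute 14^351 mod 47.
Using Fermat: 14^{46} ≡ 1 (mod 47). 351 ≡ 29 (mod 46). So 14^{351} ≡ 14^{29} ≡ 42 (mod 47)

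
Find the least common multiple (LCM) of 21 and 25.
525

First find GCD(21, 25) using the Euclidean algorithm:
21 = 0 × 25 + 21
25 = 1 × 21 + 4
21 = 5 × 4 + 1
4 = 4 × 1 + 0
GCD(21, 25) = 1

LCM formula: LCM(a, b) = (a × b) / GCD(a, b)
LCM(21, 25) = (21 × 25) / 1
LCM(21, 25) = 525 / 1
LCM(21, 25) = 525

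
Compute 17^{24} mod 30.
1

Using successive squaring:
Binary expansion of 24: 11000
Powers of 17 mod 30 (each is the square of the previous):
  17^1 ≡ 17 (mod 30)
  17^2 ≡ 17² = 289 ≡ 19 (mod 30)
  17^4 ≡ 19² = 361 ≡ 1 (mod 30)
  17^8 ≡ 1² = 1 ≡ 1 (mod 30)
  17^16 ≡ 1² = 1 ≡ 1 (mod 30)
24 = 16 + 8, so 17^24 = 17^16 × 17^8 ≡ 1 × 1 (mod 30)
Multiplying step by step:
  1 × 1 = 1 ≡ 1 (mod 30)
Result: 17^24 ≡ 1 (mod 30)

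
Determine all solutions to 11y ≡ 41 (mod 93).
46

Since gcd(11, 93) = 1 divides 41, a solution exists.
Multiply both sides by the inverse of 11 mod 93:
  11^(-1) mod 93 = 17
  x ≡ 17 × 41 ≡ 697 ≡ 46 (mod 93)
Verification: 11 × 46 = 506 = 5 × 93 + 41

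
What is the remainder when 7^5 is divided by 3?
7 ≡ 1 (mod 3). 5 = 4 + 1 (binary 101). Repeated squaring mod 3: 1^1 ≡ 1; 1^2 ≡ 1² = 1 ≡ 1; 1^4 ≡ 1² = 1 ≡ 1. Multiply: 7^5 ≡ 1^4 × 1^1 ≡ 1 × 1 (mod 3): 1 × 1 = 1 ≡ 1. So 7^5 ≡ 1 (mod 3).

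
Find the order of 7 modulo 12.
Powers of 7 mod 12: 7^1≡7, 7^2≡1. Order = 2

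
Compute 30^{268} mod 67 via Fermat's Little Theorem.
37

By Fermat's Little Theorem, a^(p-1) ≡ 1 (mod p) for prime p and gcd(a, p) = 1
Here p = 67, so 30^66 ≡ 1 (mod 67)
We can reduce the exponent: 268 mod 66 = 4
So 30^268 ≡ 30^4 (mod 67)
Computing: 30^4 mod 67 = 37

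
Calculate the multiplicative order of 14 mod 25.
Powers of 14 mod 25: 14^1≡14, 14^2≡21, 14^3≡19, 14^4≡16, 14^5≡24, 14^6≡11, 14^7≡4, 14^8≡6, 14^9≡9, 14^10≡1. Order = 10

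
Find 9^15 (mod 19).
Using repeated squaring. 15 = 8 + 4 + 2 + 1 (binary 1111). Repeated squaring mod 19: 9^1 ≡ 9; 9^2 ≡ 9² = 81 ≡ 5; 9^4 ≡ 5² = 25 ≡ 6; 9^8 ≡ 6² = 36 ≡ 17. Multiply: 9^15 = 9^8 × 9^4 × 9^2 × 9^1 ≡ 17 × 6 × 5 × 9 (mod 19): 17 × 6 = 102 ≡ 7; 7 × 5 = 35 ≡ 16; 16 × 9 = 144 ≡ 11. So 9^15 ≡ 11 (mod 19).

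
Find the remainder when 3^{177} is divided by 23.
By Fermat: 3^{22} ≡ 1 (mod 23). 177 = 8×22 + 1. So 3^{177} ≡ 3^{1} ≡ 3 (mod 23)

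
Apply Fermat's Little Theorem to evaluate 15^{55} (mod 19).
15

By Fermat's Little Theorem, a^(p-1) ≡ 1 (mod p) for prime p and gcd(a, p) = 1
Here p = 19, so 15^18 ≡ 1 (mod 19)
We can reduce the exponent: 55 mod 18 = 1
So 15^55 ≡ 15^1 (mod 19)
Computing: 15^1 mod 19 = 15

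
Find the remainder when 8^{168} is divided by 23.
By Fermat: 8^{22} ≡ 1 (mod 23). 168 = 7×22 + 14. So 8^{168} ≡ 8^{14} ≡ 6 (mod 23)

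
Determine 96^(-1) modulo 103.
96^(-1) ≡ 44 (mod 103). Verification: 96 × 44 = 4224 ≡ 1 (mod 103)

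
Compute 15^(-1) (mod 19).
14

Using Extended Euclidean Algorithm:
gcd(15, 19) = 1
Bezout coefficients: 15 × -5 + 19 × 4 = 1
So 15 × -5 ≡ 1 (mod 19)
The inverse is -5 mod 19 = 14
Verification: 15 × 14 = 210 = 11 × 19 + 1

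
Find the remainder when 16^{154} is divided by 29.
By Fermat: 16^{28} ≡ 1 (mod 29). 154 = 5×28 + 14. So 16^{154} ≡ 16^{14} ≡ 1 (mod 29)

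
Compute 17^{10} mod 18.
1

Using successive squaring:
Binary expansion of 10: 1010
Powers of 17 mod 18 (each is the square of the previous):
  17^1 ≡ 17 (mod 18)
  17^2 ≡ 17² = 289 ≡ 1 (mod 18)
  17^4 ≡ 1² = 1 ≡ 1 (mod 18)
  17^8 ≡ 1² = 1 ≡ 1 (mod 18)
10 = 8 + 2, so 17^10 = 17^8 × 17^2 ≡ 1 × 1 (mod 18)
Multiplying step by step:
  1 × 1 = 1 ≡ 1 (mod 18)
Result: 17^10 ≡ 1 (mod 18)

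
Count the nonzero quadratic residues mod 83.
For prime 83, there are (p-1)/2 = (83-1)/2 = 41 quadratic residues (excluding 0).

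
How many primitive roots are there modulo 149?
Number of primitive roots mod 149 = φ(148) = 72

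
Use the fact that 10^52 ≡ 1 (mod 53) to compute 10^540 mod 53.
By Fermat: 10^{52} ≡ 1 (mod 53). 540 ≡ 20 (mod 52). So 10^{540} ≡ 10^{20} ≡ 13 (mod 53)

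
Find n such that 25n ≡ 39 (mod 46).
31

Since gcd(25, 46) = 1 divides 39, a solution exists.
Multiply both sides by the inverse of 25 mod 46:
  25^(-1) mod 46 = 35
  x ≡ 35 × 39 ≡ 1365 ≡ 31 (mod 46)
Verification: 25 × 31 = 775 = 16 × 46 + 39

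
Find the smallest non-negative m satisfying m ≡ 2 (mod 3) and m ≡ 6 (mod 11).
M = 3 × 11 = 33. M₁ = 11, y₁ ≡ 2 (mod 3). M₂ = 3, y₂ ≡ 4 (mod 11). m = 2×11×2 + 6×3×4 ≡ 17 (mod 33)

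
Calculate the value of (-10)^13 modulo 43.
Using repeated squaring. (-10) ≡ 33 (mod 43). 13 = 8 + 4 + 1 (binary 1101). Repeated squaring mod 43: 33^1 ≡ 33; 33^2 ≡ 33² = 1089 ≡ 14; 33^4 ≡ 14² = 196 ≡ 24; 33^8 ≡ 24² = 576 ≡ 17. Multiply: (-10)^13 ≡ 33^8 × 33^4 × 33^1 ≡ 17 × 24 × 33 (mod 43): 17 × 24 = 408 ≡ 21; 21 × 33 = 693 ≡ 5. So (-10)^13 ≡ 5 (mod 43).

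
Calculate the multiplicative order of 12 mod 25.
Powers of 12 mod 25: 12^1≡12, 12^2≡19, 12^3≡3, 12^4≡11, 12^5≡7, 12^6≡9, 12^7≡8, 12^8≡21, 12^9≡2, 12^10≡24, 12^11≡13, 12^12≡6, 12^13≡22, 12^14≡14, 12^15≡18, 12^16≡16, 12^17≡17, 12^18≡4, 12^19≡23, 12^20≡1. Order = 20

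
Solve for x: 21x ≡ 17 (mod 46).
3

Since gcd(21, 46) = 1 divides 17, a solution exists.
Multiply both sides by the inverse of 21 mod 46:
  21^(-1) mod 46 = 11
  x ≡ 11 × 17 ≡ 187 ≡ 3 (mod 46)
Verification: 21 × 3 = 63 = 1 × 46 + 17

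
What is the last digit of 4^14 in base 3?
Using Fermat: 4^{2} ≡ 1 (mod 3). 14 ≡ 0 (mod 2). So 4^{14} ≡ 4^{0} ≡ 1 (mod 3)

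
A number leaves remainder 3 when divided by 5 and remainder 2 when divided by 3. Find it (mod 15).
M = 5 × 3 = 15. M₁ = 3, y₁ ≡ 2 (mod 5). M₂ = 5, y₂ ≡ 2 (mod 3). k = 3×3×2 + 2×5×2 ≡ 8 (mod 15)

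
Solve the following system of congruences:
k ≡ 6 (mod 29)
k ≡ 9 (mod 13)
35

Using the Chinese Remainder Theorem:
M = product of moduli = 377
For equation 1: M_1 = 13, 13 ≡ 13 (mod 29), inverse of 13 mod 29 is 9 (check: 13 × 9 = 117 ≡ 1 (mod 29))
For equation 2: M_2 = 29, 29 ≡ 3 (mod 13), inverse of 29 mod 13 is 9 (check: 3 × 9 = 27 ≡ 1 (mod 13))
Combine: k ≡ Σ r_i×M_i×(M_i⁻¹ mod m_i) = 6×13×9 + 9×29×9 = 702 + 2349 = 3051
3051 mod 377 = 35
k ≡ 35 (mod 377)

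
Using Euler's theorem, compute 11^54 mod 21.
By Euler: 11^{12} ≡ 1 (mod 21) since gcd(11, 21) = 1. 54 = 4×12 + 6. So 11^{54} ≡ 11^{6} ≡ 1 (mod 21)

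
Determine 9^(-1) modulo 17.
9^(-1) ≡ 2 (mod 17). Verification: 9 × 2 = 18 ≡ 1 (mod 17)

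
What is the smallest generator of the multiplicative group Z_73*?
p - 1 = 72 has prime divisors 2, 3. h is a primitive root mod 73 iff h^(72/q) ≢ 1 (mod 73) for each such q.
h = 2: 2^36 ≡ 1, 2^24 ≡ 64 (mod 73); 2^36 ≡ 1, so not a primitive root.
h = 3: 3^36 ≡ 1, 3^24 ≡ 1 (mod 73); 3^36 ≡ 1, so not a primitive root.
h = 4: 4^36 ≡ 1, 4^24 ≡ 8 (mod 73); 4^36 ≡ 1, so not a primitive root.
h = 5: 5^36 ≡ 72, 5^24 ≡ 8 (mod 73); none is 1, so 5 has order 72 and is a primitive root.
The smallest primitive root mod 73 is g = 5.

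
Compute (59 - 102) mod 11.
1

(59 - 102) = -43
-43 mod 11 = 1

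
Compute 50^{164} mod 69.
52

Using successive squaring:
Binary expansion of 164: 10100100
Powers of 50 mod 69 (each is the square of the previous):
  50^1 ≡ 50 (mod 69)
  50^2 ≡ 50² = 2500 ≡ 16 (mod 69)
  50^4 ≡ 16² = 256 ≡ 49 (mod 69)
  50^8 ≡ 49² = 2401 ≡ 55 (mod 69)
  50^16 ≡ 55² = 3025 ≡ 58 (mod 69)
  50^32 ≡ 58² = 3364 ≡ 52 (mod 69)
  50^64 ≡ 52² = 2704 ≡ 13 (mod 69)
  50^128 ≡ 13² = 169 ≡ 31 (mod 69)
164 = 128 + 32 + 4, so 50^164 = 50^128 × 50^32 × 50^4 ≡ 31 × 52 × 49 (mod 69)
Multiplying step by step:
  31 × 52 = 1612 ≡ 25 (mod 69)
  25 × 49 = 1225 ≡ 52 (mod 69)
Result: 50^164 ≡ 52 (mod 69)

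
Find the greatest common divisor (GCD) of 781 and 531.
1

Using the Euclidean algorithm:
781 = 1 × 531 + 250
531 = 2 × 250 + 31
250 = 8 × 31 + 2
31 = 15 × 2 + 1
2 = 2 × 1 + 0

GCD(781, 531) = 1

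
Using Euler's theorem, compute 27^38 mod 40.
By Euler: 27^{16} ≡ 1 (mod 40) since gcd(27, 40) = 1. 38 = 2×16 + 6. So 27^{38} ≡ 27^{6} ≡ 9 (mod 40)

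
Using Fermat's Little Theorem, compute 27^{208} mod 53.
1

By Fermat's Little Theorem, a^(p-1) ≡ 1 (mod p) for prime p and gcd(a, p) = 1
Here p = 53, so 27^52 ≡ 1 (mod 53)
We can reduce the exponent: 208 mod 52 = 0
So 27^208 ≡ 27^0 (mod 53)
Computing: 27^0 mod 53 = 1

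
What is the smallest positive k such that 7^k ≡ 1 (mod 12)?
Powers of 7 mod 12: 7^1≡7, 7^2≡1. Order = 2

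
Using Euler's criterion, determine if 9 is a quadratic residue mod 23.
By Euler's criterion: 9^{11} ≡ 1 (mod 23). Since this equals 1, 9 is a QR.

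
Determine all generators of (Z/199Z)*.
Primitive roots mod 199: {3, 6, 15, 22, 30, 34, 38, 39, 41, 44, 48, 54, 68, 69, 71, 73, 75, 77, 84, 87, 95, 97, 99, 105, 108, 110, 113, 118, 119, 120, 127, 129, 133, 134, 142, 143, 146, 148, 149, 150, 152, 153, 154, 163, 164, 166, 167, 168, 170, 173, 176, 179, 183, 185, 186, 189, 190, 192, 195, 197}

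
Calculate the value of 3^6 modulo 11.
6 = 4 + 2 (binary 110). Repeated squaring mod 11: 3^1 ≡ 3; 3^2 ≡ 3² = 9 ≡ 9; 3^4 ≡ 9² = 81 ≡ 4. Multiply: 3^6 = 3^4 × 3^2 ≡ 4 × 9 (mod 11): 4 × 9 = 36 ≡ 3. So 3^6 ≡ 3 (mod 11).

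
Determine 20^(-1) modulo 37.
20^(-1) ≡ 13 (mod 37). Verification: 20 × 13 = 260 ≡ 1 (mod 37)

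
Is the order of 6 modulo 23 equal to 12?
No, the actual order is 11, not 12.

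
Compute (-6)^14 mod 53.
Using repeated squaring. (-6) ≡ 47 (mod 53). 14 = 8 + 4 + 2 (binary 1110). Repeated squaring mod 53: 47^1 ≡ 47; 47^2 ≡ 47² = 2209 ≡ 36; 47^4 ≡ 36² = 1296 ≡ 24; 47^8 ≡ 24² = 576 ≡ 46. Multiply: (-6)^14 ≡ 47^8 × 47^4 × 47^2 ≡ 46 × 24 × 36 (mod 53): 46 × 24 = 1104 ≡ 44; 44 × 36 = 1584 ≡ 47. So (-6)^14 ≡ 47 (mod 53).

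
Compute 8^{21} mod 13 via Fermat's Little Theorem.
8

By Fermat's Little Theorem, a^(p-1) ≡ 1 (mod p) for prime p and gcd(a, p) = 1
Here p = 13, so 8^12 ≡ 1 (mod 13)
We can reduce the exponent: 21 mod 12 = 9
So 8^21 ≡ 8^9 (mod 13)
Computing: 8^9 mod 13 = 8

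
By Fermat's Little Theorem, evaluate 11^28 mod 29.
By Fermat's Little Theorem, 11^{28} ≡ 1 (mod 29) since 29 is prime and gcd(11, 29) = 1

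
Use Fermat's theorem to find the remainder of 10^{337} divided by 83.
64

By Fermat's Little Theorem, a^(p-1) ≡ 1 (mod p) for prime p and gcd(a, p) = 1
Here p = 83, so 10^82 ≡ 1 (mod 83)
We can reduce the exponent: 337 mod 82 = 9
So 10^337 ≡ 10^9 (mod 83)
Computing: 10^9 mod 83 = 64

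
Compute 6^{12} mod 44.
36

Using successive squaring:
Binary expansion of 12: 1100
Powers of 6 mod 44 (each is the square of the previous):
  6^1 ≡ 6 (mod 44)
  6^2 ≡ 6² = 36 ≡ 36 (mod 44)
  6^4 ≡ 36² = 1296 ≡ 20 (mod 44)
  6^8 ≡ 20² = 400 ≡ 4 (mod 44)
12 = 8 + 4, so 6^12 = 6^8 × 6^4 ≡ 4 × 20 (mod 44)
Multiplying step by step:
  4 × 20 = 80 ≡ 36 (mod 44)
Result: 6^12 ≡ 36 (mod 44)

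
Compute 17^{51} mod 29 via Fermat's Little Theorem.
12

By Fermat's Little Theorem, a^(p-1) ≡ 1 (mod p) for prime p and gcd(a, p) = 1
Here p = 29, so 17^28 ≡ 1 (mod 29)
We can reduce the exponent: 51 mod 28 = 23
So 17^51 ≡ 17^23 (mod 29)
Computing: 17^23 mod 29 = 12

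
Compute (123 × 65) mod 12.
3

(123 × 65) = 7995
7995 mod 12 = 3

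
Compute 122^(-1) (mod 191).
122^(-1) ≡ 155 (mod 191). Verification: 122 × 155 = 18910 ≡ 1 (mod 191)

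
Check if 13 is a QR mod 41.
By Euler's criterion: 13^{20} ≡ 40 (mod 41). Since this equals -1 (≡ 40), 13 is not a QR.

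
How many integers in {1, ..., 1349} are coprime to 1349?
1260

Prime factorization: 1349 = 19 × 71
Using the formula φ(n) = n × Π(1 - 1/p) for each prime factor p:
φ(1349) = 1349 × (1 - 1/19) × (1 - 1/71)
φ(1349) = 1260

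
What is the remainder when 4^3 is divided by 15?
3 = 2 + 1 (binary 11). Repeated squaring mod 15: 4^1 ≡ 4; 4^2 ≡ 4² = 16 ≡ 1. Multiply: 4^3 = 4^2 × 4^1 ≡ 1 × 4 (mod 15): 1 × 4 = 4 ≡ 4. So 4^3 ≡ 4 (mod 15).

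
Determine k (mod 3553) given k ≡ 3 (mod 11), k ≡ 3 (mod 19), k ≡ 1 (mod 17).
630

Using the Chinese Remainder Theorem:
M = product of moduli = 3553
For equation 1: M_1 = 323, 323 ≡ 4 (mod 11), inverse of 323 mod 11 is 3 (check: 4 × 3 = 12 ≡ 1 (mod 11))
For equation 2: M_2 = 187, 187 ≡ 16 (mod 19), inverse of 187 mod 19 is 6 (check: 16 × 6 = 96 ≡ 1 (mod 19))
For equation 3: M_3 = 209, 209 ≡ 5 (mod 17), inverse of 209 mod 17 is 7 (check: 5 × 7 = 35 ≡ 1 (mod 17))
Combine: k ≡ Σ r_i×M_i×(M_i⁻¹ mod m_i) = 3×323×3 + 3×187×6 + 1×209×7 = 2907 + 3366 + 1463 = 7736
7736 mod 3553 = 630
k ≡ 630 (mod 3553)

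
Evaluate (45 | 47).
(45/47) = 45^{23} mod 47 = -1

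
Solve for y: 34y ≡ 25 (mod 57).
46

Since gcd(34, 57) = 1 divides 25, a solution exists.
Multiply both sides by the inverse of 34 mod 57:
  34^(-1) mod 57 = 52
  x ≡ 52 × 25 ≡ 1300 ≡ 46 (mod 57)
Verification: 34 × 46 = 1564 = 27 × 57 + 25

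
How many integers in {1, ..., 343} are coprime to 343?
294

Prime factorization: 343 = 7^3
Using the formula φ(n) = n × Π(1 - 1/p) for each prime factor p:
φ(343) = 343 × (1 - 1/7)
φ(343) = 294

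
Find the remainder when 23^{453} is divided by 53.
By Fermat: 23^{52} ≡ 1 (mod 53). 453 = 8×52 + 37. So 23^{453} ≡ 23^{37} ≡ 23 (mod 53)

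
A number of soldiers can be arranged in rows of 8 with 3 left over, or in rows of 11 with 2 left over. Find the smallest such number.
M = 8 × 11 = 88. M₁ = 11, y₁ ≡ 3 (mod 8). M₂ = 8, y₂ ≡ 7 (mod 11). t = 3×11×3 + 2×8×7 ≡ 35 (mod 88). The smallest positive such number is 35.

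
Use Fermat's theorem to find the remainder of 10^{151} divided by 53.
24

By Fermat's Little Theorem, a^(p-1) ≡ 1 (mod p) for prime p and gcd(a, p) = 1
Here p = 53, so 10^52 ≡ 1 (mod 53)
We can reduce the exponent: 151 mod 52 = 47
So 10^151 ≡ 10^47 (mod 53)
Computing: 10^47 mod 53 = 24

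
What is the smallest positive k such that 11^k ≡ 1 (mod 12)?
Powers of 11 mod 12: 11^1≡11, 11^2≡1. Order = 2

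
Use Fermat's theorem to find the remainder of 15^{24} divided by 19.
11

By Fermat's Little Theorem, a^(p-1) ≡ 1 (mod p) for prime p and gcd(a, p) = 1
Here p = 19, so 15^18 ≡ 1 (mod 19)
We can reduce the exponent: 24 mod 18 = 6
So 15^24 ≡ 15^6 (mod 19)
Computing: 15^6 mod 19 = 11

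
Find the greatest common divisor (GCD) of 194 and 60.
2

Using the Euclidean algorithm:
194 = 3 × 60 + 14
60 = 4 × 14 + 4
14 = 3 × 4 + 2
4 = 2 × 2 + 0

GCD(194, 60) = 2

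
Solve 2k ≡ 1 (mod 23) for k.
12

Using Extended Euclidean Algorithm:
gcd(2, 23) = 1
Bezout coefficients: 2 × -11 + 23 × 1 = 1
So 2 × -11 ≡ 1 (mod 23)
The inverse is -11 mod 23 = 12
Verification: 2 × 12 = 24 = 1 × 23 + 1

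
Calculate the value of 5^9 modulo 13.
9 = 8 + 1 (binary 1001). Repeated squaring mod 13: 5^1 ≡ 5; 5^2 ≡ 5² = 25 ≡ 12; 5^4 ≡ 12² = 144 ≡ 1; 5^8 ≡ 1² = 1 ≡ 1. Multiply: 5^9 = 5^8 × 5^1 ≡ 1 × 5 (mod 13): 1 × 5 = 5 ≡ 5. So 5^9 ≡ 5 (mod 13).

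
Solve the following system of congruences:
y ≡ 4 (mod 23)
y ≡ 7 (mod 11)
73

Using the Chinese Remainder Theorem:
M = product of moduli = 253
For equation 1: M_1 = 11, 11 ≡ 11 (mod 23), inverse of 11 mod 23 is 21 (check: 11 × 21 = 231 ≡ 1 (mod 23))
For equation 2: M_2 = 23, 23 ≡ 1 (mod 11), inverse of 23 mod 11 is 1 (check: 1 × 1 = 1 ≡ 1 (mod 11))
Combine: y ≡ Σ r_i×M_i×(M_i⁻¹ mod m_i) = 4×11×21 + 7×23×1 = 924 + 161 = 1085
1085 mod 253 = 73
y ≡ 73 (mod 253)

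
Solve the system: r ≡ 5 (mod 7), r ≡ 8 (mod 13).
M = 7 × 13 = 91. M₁ = 13, y₁ ≡ 6 (mod 7). M₂ = 7, y₂ ≡ 2 (mod 13). r = 5×13×6 + 8×7×2 ≡ 47 (mod 91)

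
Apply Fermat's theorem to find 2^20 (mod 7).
By Fermat: 2^{6} ≡ 1 (mod 7). 20 = 3×6 + 2. So 2^{20} ≡ 2^{2} ≡ 4 (mod 7)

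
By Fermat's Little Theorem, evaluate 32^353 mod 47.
By Fermat: 32^{46} ≡ 1 (mod 47). 353 = 7×46 + 31. So 32^{353} ≡ 32^{31} ≡ 36 (mod 47)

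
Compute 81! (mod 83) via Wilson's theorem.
(82)! = (81)! × (82) ≡ -1 (mod 83). So (81)! ≡ -1 × (82)^(-1) ≡ (-1)×(-1) = 1 (mod 83)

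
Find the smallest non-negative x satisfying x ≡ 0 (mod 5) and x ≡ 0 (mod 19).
M = 5 × 19 = 95. M₁ = 19, y₁ ≡ 4 (mod 5). M₂ = 5, y₂ ≡ 4 (mod 19). x = 0×19×4 + 0×5×4 ≡ 0 (mod 95)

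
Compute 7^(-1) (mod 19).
7^(-1) ≡ 11 (mod 19). Verification: 7 × 11 = 77 ≡ 1 (mod 19)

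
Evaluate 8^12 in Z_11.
Using Fermat: 8^{10} ≡ 1 (mod 11). 12 ≡ 2 (mod 10). So 8^{12} ≡ 8^{2} ≡ 9 (mod 11)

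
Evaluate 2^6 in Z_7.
6 = 4 + 2 (binary 110). Repeated squaring mod 7: 2^1 ≡ 2; 2^2 ≡ 2² = 4 ≡ 4; 2^4 ≡ 4² = 16 ≡ 2. Multiply: 2^6 = 2^4 × 2^2 ≡ 2 × 4 (mod 7): 2 × 4 = 8 ≡ 1. So 2^6 ≡ 1 (mod 7).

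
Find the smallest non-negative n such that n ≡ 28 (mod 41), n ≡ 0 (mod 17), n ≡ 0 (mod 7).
4046

Using the Chinese Remainder Theorem:
M = product of moduli = 4879
For equation 1: M_1 = 119, 119 ≡ 37 (mod 41), inverse of 119 mod 41 is 10 (check: 37 × 10 = 370 ≡ 1 (mod 41))
For equation 2: M_2 = 287, 287 ≡ 15 (mod 17), inverse of 287 mod 17 is 8 (check: 15 × 8 = 120 ≡ 1 (mod 17))
For equation 3: M_3 = 697, 697 ≡ 4 (mod 7), inverse of 697 mod 7 is 2 (check: 4 × 2 = 8 ≡ 1 (mod 7))
Combine: n ≡ Σ r_i×M_i×(M_i⁻¹ mod m_i) = 28×119×10 + 0×287×8 + 0×697×2 = 33320 + 0 + 0 = 33320
33320 mod 4879 = 4046
n ≡ 4046 (mod 4879)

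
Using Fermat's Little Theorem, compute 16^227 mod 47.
By Fermat: 16^{46} ≡ 1 (mod 47). 227 = 4×46 + 43. So 16^{227} ≡ 16^{43} ≡ 27 (mod 47)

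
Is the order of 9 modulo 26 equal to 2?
No, the actual order is 3, not 2.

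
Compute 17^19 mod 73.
Using repeated squaring. 19 = 16 + 2 + 1 (binary 10011). Repeated squaring mod 73: 17^1 ≡ 17; 17^2 ≡ 17² = 289 ≡ 70; 17^4 ≡ 70² = 4900 ≡ 9; 17^8 ≡ 9² = 81 ≡ 8; 17^16 ≡ 8² = 64 ≡ 64. Multiply: 17^19 = 17^16 × 17^2 × 17^1 ≡ 64 × 70 × 17 (mod 73): 64 × 70 = 4480 ≡ 27; 27 × 17 = 459 ≡ 21. So 17^19 ≡ 21 (mod 73).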